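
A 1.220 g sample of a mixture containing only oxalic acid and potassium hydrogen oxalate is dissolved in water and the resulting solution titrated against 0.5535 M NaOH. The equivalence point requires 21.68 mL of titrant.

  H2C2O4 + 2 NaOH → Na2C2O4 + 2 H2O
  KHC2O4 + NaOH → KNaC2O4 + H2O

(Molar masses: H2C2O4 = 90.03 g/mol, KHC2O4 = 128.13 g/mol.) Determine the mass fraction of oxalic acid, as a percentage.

14.10 %

n(NaOH) = 0.02168 × 0.5535 = 0.01200 mol
Let x = n(H2C2O4), y = n(KHC2O4).
Titrant: 2x + 1y = 0.01200;  mass: 90.03x + 128.13y = 1.220
Solving, x = 1.910 × 10^-3 mol, y = 8.179 × 10^-3 mol
mass of H2C2O4 = 1.910 × 10^-3 × 90.03 = 0.1720 g
% H2C2O4 = 0.1720 / 1.220 × 100 = 14.10 %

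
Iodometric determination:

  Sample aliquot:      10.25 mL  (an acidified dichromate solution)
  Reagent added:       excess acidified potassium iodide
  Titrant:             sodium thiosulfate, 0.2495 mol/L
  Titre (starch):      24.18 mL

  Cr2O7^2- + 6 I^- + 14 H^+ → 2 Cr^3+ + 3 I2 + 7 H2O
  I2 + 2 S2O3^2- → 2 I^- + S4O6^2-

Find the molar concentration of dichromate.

n(S2O3^2-) = 0.02418 × 0.2495 = 6.033 × 10^-3 mol
n(I2) = n(S2O3^2-)/2 = 3.016 × 10^-3 mol
From the 1:3 ratio, n(Cr2O7^2-) in the aliquot = 1/3 × 3.016 × 10^-3 = 1.005 × 10^-3 mol
[Cr2O7^2-] = 1.005 × 10^-3 / 0.01025 = 0.09810 mol/L

0.09810 mol/L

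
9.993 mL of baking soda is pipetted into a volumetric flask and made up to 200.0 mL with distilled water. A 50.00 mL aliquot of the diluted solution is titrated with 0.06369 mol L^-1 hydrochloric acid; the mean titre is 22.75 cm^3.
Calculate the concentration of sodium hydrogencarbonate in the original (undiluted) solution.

NaHCO3 + HCl → NaCl + H2O + CO2
n(HCl) = 0.02275 × 0.06369 = 1.449 × 10^-3 mol
n(NaHCO3) in the aliquot = 1.449 × 10^-3 mol (1:1 ratio)
[NaHCO3]_dilute = 1.449 × 10^-3 / 0.05000 = 0.02898 mol/L
Dilution factor = 200.0 / 9.993 = 20.01
[NaHCO3]_stock = 0.02898 × 20.01 = 0.5800 mol/L

0.5800 mol/L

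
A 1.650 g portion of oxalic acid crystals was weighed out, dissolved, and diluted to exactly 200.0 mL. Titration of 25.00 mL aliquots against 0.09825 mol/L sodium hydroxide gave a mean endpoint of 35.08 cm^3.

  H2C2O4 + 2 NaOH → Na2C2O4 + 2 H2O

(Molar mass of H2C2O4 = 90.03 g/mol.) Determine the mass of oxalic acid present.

1.241 g

n(NaOH) per titration = 0.03508 × 0.09825 = 3.447 × 10^-3 mol
From the 1:2 ratio, n(H2C2O4) in each aliquot = 1/2 × 3.447 × 10^-3 = 1.723 × 10^-3 mol
n(H2C2O4) in the whole flask = 1.723 × 10^-3 × 200.0/25.00 = 0.01379 mol
mass of H2C2O4 = 0.01379 × 90.03 = 1.241 g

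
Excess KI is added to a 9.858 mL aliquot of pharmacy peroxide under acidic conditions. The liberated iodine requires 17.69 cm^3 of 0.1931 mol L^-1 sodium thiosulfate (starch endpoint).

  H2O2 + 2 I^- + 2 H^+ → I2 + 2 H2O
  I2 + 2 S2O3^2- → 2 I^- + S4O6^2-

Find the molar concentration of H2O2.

0.1733 mol/L

n(S2O3^2-) = 0.01769 × 0.1931 = 3.416 × 10^-3 mol
n(I2) = n(S2O3^2-)/2 = 1.708 × 10^-3 mol
n(H2O2) in the aliquot = 1.708 × 10^-3 mol (1:1 ratio)
[H2O2] = 1.708 × 10^-3 / 0.009858 = 0.1733 mol/L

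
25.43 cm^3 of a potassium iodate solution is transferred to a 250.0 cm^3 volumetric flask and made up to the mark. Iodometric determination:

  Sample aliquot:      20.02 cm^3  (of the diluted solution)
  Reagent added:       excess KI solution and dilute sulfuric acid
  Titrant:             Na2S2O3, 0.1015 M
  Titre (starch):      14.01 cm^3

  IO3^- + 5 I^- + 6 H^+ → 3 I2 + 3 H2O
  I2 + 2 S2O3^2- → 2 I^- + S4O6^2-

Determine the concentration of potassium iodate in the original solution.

0.1164 M

n(S2O3^2-) = 0.01401 × 0.1015 = 1.422 × 10^-3 mol
n(I2) = n(S2O3^2-)/2 = 7.110 × 10^-4 mol
From the 1:3 ratio, n(IO3^-) in the aliquot = 1/3 × 7.110 × 10^-4 = 2.370 × 10^-4 mol
[IO3^-]_dilute = 2.370 × 10^-4 / 0.02002 = 0.01184 mol/L
[IO3^-]_original = 0.01184 × 250.0/25.43 = 0.1164 mol/L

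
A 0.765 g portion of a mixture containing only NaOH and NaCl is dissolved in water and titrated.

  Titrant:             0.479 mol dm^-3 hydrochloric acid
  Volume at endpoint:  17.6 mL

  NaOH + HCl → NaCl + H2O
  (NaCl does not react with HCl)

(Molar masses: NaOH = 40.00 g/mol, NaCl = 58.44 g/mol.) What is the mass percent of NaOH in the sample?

n(HCl) = 0.0176 × 0.479 = 8.43 × 10^-3 mol
Let x = n(NaOH), y = n(NaCl).
Titrant: 1x = 8.43 × 10^-3;  mass: 40.00x + 58.44y = 0.765
Solving, x = 8.43 × 10^-3 mol, y = 7.32 × 10^-3 mol
mass of NaOH = 8.43 × 10^-3 × 40.00 = 0.337 g
% NaOH = 0.337 / 0.765 × 100 = 44.1 %

44.1 %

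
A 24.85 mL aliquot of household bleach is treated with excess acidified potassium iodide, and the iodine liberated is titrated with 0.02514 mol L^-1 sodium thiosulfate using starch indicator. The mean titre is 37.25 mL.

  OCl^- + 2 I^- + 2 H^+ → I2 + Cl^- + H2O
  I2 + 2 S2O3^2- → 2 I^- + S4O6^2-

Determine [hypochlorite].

0.01884 mol/L

n(S2O3^2-) = 0.03725 × 0.02514 = 9.365 × 10^-4 mol
n(I2) = n(S2O3^2-)/2 = 4.682 × 10^-4 mol
n(OCl^-) in the aliquot = 4.682 × 10^-4 mol (1:1 ratio)
[OCl^-] = 4.682 × 10^-4 / 0.02485 = 0.01884 mol/L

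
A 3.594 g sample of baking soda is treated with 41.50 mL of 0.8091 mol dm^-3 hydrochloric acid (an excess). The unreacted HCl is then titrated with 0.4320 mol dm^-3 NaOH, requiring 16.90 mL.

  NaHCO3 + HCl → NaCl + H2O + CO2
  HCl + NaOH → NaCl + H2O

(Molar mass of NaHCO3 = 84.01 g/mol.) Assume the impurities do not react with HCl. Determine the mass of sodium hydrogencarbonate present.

n(HCl) added = 0.04150 × 0.8091 = 0.03358 mol
n(NaOH) used in back-titration = 0.01690 × 0.4320 = 7.301 × 10^-3 mol
n(HCl) left over = 7.301 × 10^-3 mol (1:1 ratio)
n(HCl) consumed by analyte = 0.03358 − 7.301 × 10^-3 = 0.02628 mol
n(NaHCO3) = 0.02628 mol (1:1 ratio)
mass of NaHCO3 = 0.02628 × 84.01 = 2.208 g

2.208 g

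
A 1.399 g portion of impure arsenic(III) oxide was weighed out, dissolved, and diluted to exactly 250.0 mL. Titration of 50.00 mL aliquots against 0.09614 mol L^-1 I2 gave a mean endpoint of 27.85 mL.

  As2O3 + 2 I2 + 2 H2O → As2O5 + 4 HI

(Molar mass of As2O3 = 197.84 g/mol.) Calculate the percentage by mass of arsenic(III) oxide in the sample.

94.66 %

n(I2) per titration = 0.02785 × 0.09614 = 2.677 × 10^-3 mol
From the 1:2 ratio, n(As2O3) in each aliquot = 1/2 × 2.677 × 10^-3 = 1.339 × 10^-3 mol
n(As2O3) in the whole flask = 1.339 × 10^-3 × 250.0/50.00 = 6.694 × 10^-3 mol
mass of As2O3 = 6.694 × 10^-3 × 197.84 = 1.324 g
% As2O3 = 1.324 / 1.399 × 100 = 94.66 %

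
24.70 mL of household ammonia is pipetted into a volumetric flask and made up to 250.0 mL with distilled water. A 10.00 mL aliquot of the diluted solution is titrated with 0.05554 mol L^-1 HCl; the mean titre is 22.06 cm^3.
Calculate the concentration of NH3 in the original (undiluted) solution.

NH3 + HCl → NH4Cl
n(HCl) = 0.02206 × 0.05554 = 1.225 × 10^-3 mol
n(NH3) in the aliquot = 1.225 × 10^-3 mol (1:1 ratio)
[NH3]_dilute = 1.225 × 10^-3 / 0.01000 = 0.1225 mol/L
Dilution factor = 250.0 / 24.70 = 10.12
[NH3]_stock = 0.1225 × 10.12 = 1.240 mol/L

1.240 mol/L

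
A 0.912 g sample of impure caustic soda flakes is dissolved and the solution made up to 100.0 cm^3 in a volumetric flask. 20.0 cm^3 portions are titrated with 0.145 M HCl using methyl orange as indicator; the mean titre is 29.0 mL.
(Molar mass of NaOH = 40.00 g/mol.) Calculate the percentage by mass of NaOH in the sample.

NaOH + HCl → NaCl + H2O
n(HCl) per titration = 0.0290 × 0.145 = 4.21 × 10^-3 mol
n(NaOH) in each aliquot = 4.21 × 10^-3 mol (1:1 ratio)
n(NaOH) in the whole flask = 4.21 × 10^-3 × 100.0/20.0 = 0.0210 mol
mass of NaOH = 0.0210 × 40.00 = 0.841 g
% NaOH = 0.841 / 0.912 × 100 = 92.2 %

92.2 %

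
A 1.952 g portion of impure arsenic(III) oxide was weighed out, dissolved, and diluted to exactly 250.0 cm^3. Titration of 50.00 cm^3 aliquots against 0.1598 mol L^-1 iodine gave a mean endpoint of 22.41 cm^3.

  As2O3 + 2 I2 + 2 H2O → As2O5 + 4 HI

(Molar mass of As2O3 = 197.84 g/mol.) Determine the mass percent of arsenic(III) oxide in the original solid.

90.74 %

n(I2) per titration = 0.02241 × 0.1598 = 3.581 × 10^-3 mol
From the 1:2 ratio, n(As2O3) in each aliquot = 1/2 × 3.581 × 10^-3 = 1.791 × 10^-3 mol
n(As2O3) in the whole flask = 1.791 × 10^-3 × 250.0/50.00 = 8.953 × 10^-3 mol
mass of As2O3 = 8.953 × 10^-3 × 197.84 = 1.771 g
% As2O3 = 1.771 / 1.952 × 100 = 90.74 %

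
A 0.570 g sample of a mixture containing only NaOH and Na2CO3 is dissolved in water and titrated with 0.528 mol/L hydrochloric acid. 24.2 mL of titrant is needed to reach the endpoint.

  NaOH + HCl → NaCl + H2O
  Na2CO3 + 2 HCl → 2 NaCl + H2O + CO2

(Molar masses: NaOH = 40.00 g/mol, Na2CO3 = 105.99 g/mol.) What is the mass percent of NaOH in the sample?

57.9 %

n(HCl) = 0.0242 × 0.528 = 0.0128 mol
Let x = n(NaOH), y = n(Na2CO3).
Titrant: 1x + 2y = 0.0128;  mass: 40.00x + 105.99y = 0.570
Solving, x = 8.25 × 10^-3 mol, y = 2.27 × 10^-3 mol
mass of NaOH = 8.25 × 10^-3 × 40.00 = 0.330 g
% NaOH = 0.330 / 0.570 × 100 = 57.9 %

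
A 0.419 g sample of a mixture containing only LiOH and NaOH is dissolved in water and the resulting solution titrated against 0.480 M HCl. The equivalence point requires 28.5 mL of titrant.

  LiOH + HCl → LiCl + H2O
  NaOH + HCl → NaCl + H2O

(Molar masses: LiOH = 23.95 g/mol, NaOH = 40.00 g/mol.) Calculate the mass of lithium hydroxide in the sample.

n(HCl) = 0.0285 × 0.480 = 0.0137 mol
Let x = n(LiOH), y = n(NaOH).
Titrant: 1x + 1y = 0.0137;  mass: 23.95x + 40.00y = 0.419
Solving, x = 7.99 × 10^-3 mol, y = 5.69 × 10^-3 mol
mass of LiOH = 7.99 × 10^-3 × 23.95 = 0.191 g

0.191 g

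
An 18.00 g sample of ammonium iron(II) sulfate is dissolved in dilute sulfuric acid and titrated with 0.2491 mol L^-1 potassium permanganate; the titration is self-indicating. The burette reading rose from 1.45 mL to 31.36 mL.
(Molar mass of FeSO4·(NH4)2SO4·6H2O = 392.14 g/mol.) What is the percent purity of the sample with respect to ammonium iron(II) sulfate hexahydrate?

81.16 %

MnO4^- + 5 Fe^2+ + 8 H^+ → Mn^2+ + 5 Fe^3+ + 4 H2O
n(KMnO4) = 0.02991 L × 0.2491 mol/L = 7.451 × 10^-3 mol
From the 5:1 ratio, n(FeSO4·(NH4)2SO4·6H2O) = 5/1 × 7.451 × 10^-3 = 0.03725 mol
mass of FeSO4·(NH4)2SO4·6H2O = 0.03725 × 392.14 g/mol = 14.61 g
% FeSO4·(NH4)2SO4·6H2O = 14.61 / 18.00 × 100 = 81.16 %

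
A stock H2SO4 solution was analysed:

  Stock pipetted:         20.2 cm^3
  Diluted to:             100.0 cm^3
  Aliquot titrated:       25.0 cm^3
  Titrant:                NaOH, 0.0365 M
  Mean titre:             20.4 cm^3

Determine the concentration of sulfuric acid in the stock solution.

0.0737 M

H2SO4 + 2 NaOH → Na2SO4 + 2 H2O
n(NaOH) = 0.0204 × 0.0365 = 7.45 × 10^-4 mol
From the 1:2 ratio, n(H2SO4) in the aliquot = 1/2 × 7.45 × 10^-4 = 3.72 × 10^-4 mol
[H2SO4]_dilute = 3.72 × 10^-4 / 0.0250 = 0.0149 mol/L
Dilution factor = 100.0 / 20.2 = 4.950
[H2SO4]_stock = 0.0149 × 4.950 = 0.0737 mol/L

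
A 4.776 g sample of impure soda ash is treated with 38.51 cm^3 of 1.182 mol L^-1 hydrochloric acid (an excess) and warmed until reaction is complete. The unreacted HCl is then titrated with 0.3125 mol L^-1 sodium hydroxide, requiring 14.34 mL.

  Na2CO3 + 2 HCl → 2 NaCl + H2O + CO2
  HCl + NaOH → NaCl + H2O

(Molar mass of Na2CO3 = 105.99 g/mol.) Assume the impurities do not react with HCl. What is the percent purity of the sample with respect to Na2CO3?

45.54 %

n(HCl) added = 0.03851 × 1.182 = 0.04552 mol
n(NaOH) used in back-titration = 0.01434 × 0.3125 = 4.481 × 10^-3 mol
n(HCl) left over = 4.481 × 10^-3 mol (1:1 ratio)
n(HCl) consumed by analyte = 0.04552 − 4.481 × 10^-3 = 0.04104 mol
From the 1:2 ratio, n(Na2CO3) = 1/2 × 0.04104 = 0.02052 mol
mass of Na2CO3 = 0.02052 × 105.99 = 2.175 g
% Na2CO3 = 2.175 / 4.776 × 100 = 45.54 %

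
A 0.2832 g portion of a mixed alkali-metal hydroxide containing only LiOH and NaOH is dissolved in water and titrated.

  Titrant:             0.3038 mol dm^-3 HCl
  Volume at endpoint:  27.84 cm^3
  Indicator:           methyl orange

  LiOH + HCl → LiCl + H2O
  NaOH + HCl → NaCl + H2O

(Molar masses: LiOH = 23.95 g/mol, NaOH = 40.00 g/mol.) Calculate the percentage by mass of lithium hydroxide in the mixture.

29.04 %

n(HCl) = 0.02784 × 0.3038 = 8.458 × 10^-3 mol
Let x = n(LiOH), y = n(NaOH).
Titrant: 1x + 1y = 8.458 × 10^-3;  mass: 23.95x + 40.00y = 0.2832
Solving, x = 3.434 × 10^-3 mol, y = 5.024 × 10^-3 mol
mass of LiOH = 3.434 × 10^-3 × 23.95 = 0.08224 g
% LiOH = 0.08224 / 0.2832 × 100 = 29.04 %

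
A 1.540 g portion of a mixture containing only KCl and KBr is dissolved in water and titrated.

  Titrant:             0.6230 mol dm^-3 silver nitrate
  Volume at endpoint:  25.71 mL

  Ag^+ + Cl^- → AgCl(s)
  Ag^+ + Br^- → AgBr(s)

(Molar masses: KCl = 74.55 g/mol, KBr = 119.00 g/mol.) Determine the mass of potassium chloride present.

n(AgNO3) = 0.02571 × 0.6230 = 0.01602 mol
Let x = n(KCl), y = n(KBr).
Titrant: 1x + 1y = 0.01602;  mass: 74.55x + 119.00y = 1.540
Solving, x = 8.235 × 10^-3 mol, y = 7.782 × 10^-3 mol
mass of KCl = 8.235 × 10^-3 × 74.55 = 0.6139 g

0.6139 g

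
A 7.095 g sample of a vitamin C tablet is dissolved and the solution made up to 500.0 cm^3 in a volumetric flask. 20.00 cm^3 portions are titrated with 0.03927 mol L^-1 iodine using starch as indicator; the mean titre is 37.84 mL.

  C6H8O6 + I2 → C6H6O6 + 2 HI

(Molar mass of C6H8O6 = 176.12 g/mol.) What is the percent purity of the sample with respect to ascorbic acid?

n(I2) per titration = 0.03784 × 0.03927 = 1.486 × 10^-3 mol
n(C6H8O6) in each aliquot = 1.486 × 10^-3 mol (1:1 ratio)
n(C6H8O6) in the whole flask = 1.486 × 10^-3 × 500.0/20.00 = 0.03715 mol
mass of C6H8O6 = 0.03715 × 176.12 = 6.543 g
% C6H8O6 = 6.543 / 7.095 × 100 = 92.22 %

92.22 %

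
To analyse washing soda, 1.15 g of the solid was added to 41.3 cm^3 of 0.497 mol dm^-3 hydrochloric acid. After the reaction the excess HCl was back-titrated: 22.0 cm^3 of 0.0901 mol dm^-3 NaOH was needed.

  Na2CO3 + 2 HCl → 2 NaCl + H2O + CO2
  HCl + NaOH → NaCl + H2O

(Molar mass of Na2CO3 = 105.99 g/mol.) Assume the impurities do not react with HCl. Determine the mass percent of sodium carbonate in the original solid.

85.5 %

n(HCl) added = 0.0413 × 0.497 = 0.0205 mol
n(NaOH) used in back-titration = 0.0220 × 0.0901 = 1.98 × 10^-3 mol
n(HCl) left over = 1.98 × 10^-3 mol (1:1 ratio)
n(HCl) consumed by analyte = 0.0205 − 1.98 × 10^-3 = 0.0185 mol
From the 1:2 ratio, n(Na2CO3) = 1/2 × 0.0185 = 9.27 × 10^-3 mol
mass of Na2CO3 = 9.27 × 10^-3 × 105.99 = 0.983 g
% Na2CO3 = 0.983 / 1.15 × 100 = 85.5 %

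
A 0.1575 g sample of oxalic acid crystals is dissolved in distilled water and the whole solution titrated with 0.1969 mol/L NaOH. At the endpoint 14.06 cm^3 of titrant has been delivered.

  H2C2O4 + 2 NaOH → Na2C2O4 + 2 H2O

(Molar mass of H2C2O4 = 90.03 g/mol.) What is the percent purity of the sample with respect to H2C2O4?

n(NaOH) = 0.01406 L × 0.1969 mol/L = 2.768 × 10^-3 mol
From the 1:2 ratio, n(H2C2O4) = 1/2 × 2.768 × 10^-3 = 1.384 × 10^-3 mol
mass of H2C2O4 = 1.384 × 10^-3 × 90.03 g/mol = 0.1246 g
% H2C2O4 = 0.1246 / 0.1575 × 100 = 79.12 %

79.12 %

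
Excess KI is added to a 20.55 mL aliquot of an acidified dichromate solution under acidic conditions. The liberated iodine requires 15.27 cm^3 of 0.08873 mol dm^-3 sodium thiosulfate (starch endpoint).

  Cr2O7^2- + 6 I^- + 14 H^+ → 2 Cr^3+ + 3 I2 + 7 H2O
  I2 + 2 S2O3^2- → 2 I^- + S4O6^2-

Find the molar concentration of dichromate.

n(S2O3^2-) = 0.01527 × 0.08873 = 1.355 × 10^-3 mol
n(I2) = n(S2O3^2-)/2 = 6.775 × 10^-4 mol
From the 1:3 ratio, n(Cr2O7^2-) in the aliquot = 1/3 × 6.775 × 10^-4 = 2.258 × 10^-4 mol
[Cr2O7^2-] = 2.258 × 10^-4 / 0.02055 = 0.01099 mol/L

0.01099 mol/L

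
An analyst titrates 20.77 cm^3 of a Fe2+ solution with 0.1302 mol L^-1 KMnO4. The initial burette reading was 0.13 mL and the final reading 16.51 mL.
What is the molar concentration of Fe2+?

MnO4^- + 5 Fe^2+ + 8 H^+ → Mn^2+ + 5 Fe^3+ + 4 H2O
n(KMnO4) = 0.01638 L × 0.1302 mol/L = 2.133 × 10^-3 mol
From the 5:1 mole ratio, n(Fe2+) = 5/1 × 2.133 × 10^-3 = 0.01066 mol
[Fe2+] = 0.01066 mol / 0.02077 L = 0.5134 mol/L

0.5134 mol/L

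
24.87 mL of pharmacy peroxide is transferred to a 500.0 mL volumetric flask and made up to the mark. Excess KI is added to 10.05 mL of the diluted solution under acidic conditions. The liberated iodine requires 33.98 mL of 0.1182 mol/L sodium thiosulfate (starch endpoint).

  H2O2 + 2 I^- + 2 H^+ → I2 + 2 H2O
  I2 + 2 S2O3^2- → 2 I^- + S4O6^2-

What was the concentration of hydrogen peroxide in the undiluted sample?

4.017 mol/L

n(S2O3^2-) = 0.03398 × 0.1182 = 4.016 × 10^-3 mol
n(I2) = n(S2O3^2-)/2 = 2.008 × 10^-3 mol
n(H2O2) in the aliquot = 2.008 × 10^-3 mol (1:1 ratio)
[H2O2]_dilute = 2.008 × 10^-3 / 0.01005 = 0.1998 mol/L
[H2O2]_original = 0.1998 × 500.0/24.87 = 4.017 mol/L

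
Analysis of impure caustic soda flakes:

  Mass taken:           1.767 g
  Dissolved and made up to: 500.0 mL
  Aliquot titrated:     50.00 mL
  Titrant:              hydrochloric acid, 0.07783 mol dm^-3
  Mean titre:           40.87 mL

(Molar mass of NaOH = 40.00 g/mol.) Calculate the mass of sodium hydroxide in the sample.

NaOH + HCl → NaCl + H2O
n(HCl) per titration = 0.04087 × 0.07783 = 3.181 × 10^-3 mol
n(NaOH) in each aliquot = 3.181 × 10^-3 mol (1:1 ratio)
n(NaOH) in the whole flask = 3.181 × 10^-3 × 500.0/50.00 = 0.03181 mol
mass of NaOH = 0.03181 × 40.00 = 1.272 g

1.272 g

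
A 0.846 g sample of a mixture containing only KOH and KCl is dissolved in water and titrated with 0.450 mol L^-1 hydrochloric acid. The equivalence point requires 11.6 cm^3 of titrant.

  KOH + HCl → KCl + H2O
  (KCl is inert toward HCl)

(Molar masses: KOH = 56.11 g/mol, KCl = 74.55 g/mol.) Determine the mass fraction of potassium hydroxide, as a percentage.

n(HCl) = 0.0116 × 0.450 = 5.22 × 10^-3 mol
Let x = n(KOH), y = n(KCl).
Titrant: 1x = 5.22 × 10^-3;  mass: 56.11x + 74.55y = 0.846
Solving, x = 5.22 × 10^-3 mol, y = 7.42 × 10^-3 mol
mass of KOH = 5.22 × 10^-3 × 56.11 = 0.293 g
% KOH = 0.293 / 0.846 × 100 = 34.6 %

34.6 %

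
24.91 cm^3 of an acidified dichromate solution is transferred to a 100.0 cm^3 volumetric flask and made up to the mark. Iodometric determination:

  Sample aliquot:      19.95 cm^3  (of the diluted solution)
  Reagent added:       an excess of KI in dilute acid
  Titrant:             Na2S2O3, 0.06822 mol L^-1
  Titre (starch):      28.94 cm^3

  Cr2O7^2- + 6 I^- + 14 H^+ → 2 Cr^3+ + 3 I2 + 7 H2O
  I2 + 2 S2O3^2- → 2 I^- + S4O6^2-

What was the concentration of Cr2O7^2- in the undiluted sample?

n(S2O3^2-) = 0.02894 × 0.06822 = 1.974 × 10^-3 mol
n(I2) = n(S2O3^2-)/2 = 9.871 × 10^-4 mol
From the 1:3 ratio, n(Cr2O7^2-) in the aliquot = 1/3 × 9.871 × 10^-4 = 3.290 × 10^-4 mol
[Cr2O7^2-]_dilute = 3.290 × 10^-4 / 0.01995 = 0.01649 mol/L
[Cr2O7^2-]_original = 0.01649 × 100.0/24.91 = 0.06621 mol/L

0.06621 mol/L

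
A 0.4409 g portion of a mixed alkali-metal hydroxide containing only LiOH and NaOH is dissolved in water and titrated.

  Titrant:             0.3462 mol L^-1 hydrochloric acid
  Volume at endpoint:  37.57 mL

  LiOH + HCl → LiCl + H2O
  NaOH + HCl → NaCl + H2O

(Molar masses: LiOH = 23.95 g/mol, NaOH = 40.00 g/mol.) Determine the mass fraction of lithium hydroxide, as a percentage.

n(HCl) = 0.03757 × 0.3462 = 0.01301 mol
Let x = n(LiOH), y = n(NaOH).
Titrant: 1x + 1y = 0.01301;  mass: 23.95x + 40.00y = 0.4409
Solving, x = 4.945 × 10^-3 mol, y = 8.062 × 10^-3 mol
mass of LiOH = 4.945 × 10^-3 × 23.95 = 0.1184 g
% LiOH = 0.1184 / 0.4409 × 100 = 26.86 %

26.86 %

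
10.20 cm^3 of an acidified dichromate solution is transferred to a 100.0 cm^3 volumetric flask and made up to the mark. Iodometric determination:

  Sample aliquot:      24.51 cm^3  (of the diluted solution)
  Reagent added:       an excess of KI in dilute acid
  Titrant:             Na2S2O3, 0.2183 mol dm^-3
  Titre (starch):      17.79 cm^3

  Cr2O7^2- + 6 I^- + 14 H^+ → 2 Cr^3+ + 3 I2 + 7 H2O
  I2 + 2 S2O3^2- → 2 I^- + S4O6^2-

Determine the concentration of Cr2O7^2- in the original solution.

n(S2O3^2-) = 0.01779 × 0.2183 = 3.884 × 10^-3 mol
n(I2) = n(S2O3^2-)/2 = 1.942 × 10^-3 mol
From the 1:3 ratio, n(Cr2O7^2-) in the aliquot = 1/3 × 1.942 × 10^-3 = 6.473 × 10^-4 mol
[Cr2O7^2-]_dilute = 6.473 × 10^-4 / 0.02451 = 0.02641 mol/L
[Cr2O7^2-]_original = 0.02641 × 100.0/10.20 = 0.2589 mol/L

0.2589 mol/L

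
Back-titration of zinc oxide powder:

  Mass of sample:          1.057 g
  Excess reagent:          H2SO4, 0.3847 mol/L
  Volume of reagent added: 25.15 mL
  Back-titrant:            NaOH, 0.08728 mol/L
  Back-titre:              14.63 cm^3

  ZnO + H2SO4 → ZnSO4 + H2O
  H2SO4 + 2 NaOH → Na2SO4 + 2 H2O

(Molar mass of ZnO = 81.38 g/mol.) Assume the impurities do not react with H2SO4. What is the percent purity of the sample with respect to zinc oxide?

69.58 %

n(H2SO4) added = 0.02515 × 0.3847 = 9.675 × 10^-3 mol
n(NaOH) used in back-titration = 0.01463 × 0.08728 = 1.277 × 10^-3 mol
From the 1:2 ratio, n(H2SO4) left over = 1/2 × 1.277 × 10^-3 = 6.385 × 10^-4 mol
n(H2SO4) consumed by analyte = 9.675 × 10^-3 − 6.385 × 10^-4 = 9.037 × 10^-3 mol
n(ZnO) = 9.037 × 10^-3 mol (1:1 ratio)
mass of ZnO = 9.037 × 10^-3 × 81.38 = 0.7354 g
% ZnO = 0.7354 / 1.057 × 100 = 69.58 %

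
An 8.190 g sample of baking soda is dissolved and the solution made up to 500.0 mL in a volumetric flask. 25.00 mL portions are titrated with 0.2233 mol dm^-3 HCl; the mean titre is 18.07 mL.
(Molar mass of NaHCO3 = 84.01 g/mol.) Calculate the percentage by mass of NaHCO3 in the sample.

82.78 %

NaHCO3 + HCl → NaCl + H2O + CO2
n(HCl) per titration = 0.01807 × 0.2233 = 4.035 × 10^-3 mol
n(NaHCO3) in each aliquot = 4.035 × 10^-3 mol (1:1 ratio)
n(NaHCO3) in the whole flask = 4.035 × 10^-3 × 500.0/25.00 = 0.08070 mol
mass of NaHCO3 = 0.08070 × 84.01 = 6.780 g
% NaHCO3 = 6.780 / 8.190 × 100 = 82.78 %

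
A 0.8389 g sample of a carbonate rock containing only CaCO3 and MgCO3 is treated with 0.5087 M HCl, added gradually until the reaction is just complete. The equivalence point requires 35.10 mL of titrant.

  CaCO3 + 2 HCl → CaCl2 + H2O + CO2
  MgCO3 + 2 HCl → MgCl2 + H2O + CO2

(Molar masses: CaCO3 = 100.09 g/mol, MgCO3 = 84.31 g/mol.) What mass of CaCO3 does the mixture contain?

0.5468 g

n(HCl) = 0.03510 × 0.5087 = 0.01786 mol
Let x = n(CaCO3), y = n(MgCO3).
Titrant: 2x + 2y = 0.01786;  mass: 100.09x + 84.31y = 0.8389
Solving, x = 5.463 × 10^-3 mol, y = 3.465 × 10^-3 mol
mass of CaCO3 = 5.463 × 10^-3 × 100.09 = 0.5468 g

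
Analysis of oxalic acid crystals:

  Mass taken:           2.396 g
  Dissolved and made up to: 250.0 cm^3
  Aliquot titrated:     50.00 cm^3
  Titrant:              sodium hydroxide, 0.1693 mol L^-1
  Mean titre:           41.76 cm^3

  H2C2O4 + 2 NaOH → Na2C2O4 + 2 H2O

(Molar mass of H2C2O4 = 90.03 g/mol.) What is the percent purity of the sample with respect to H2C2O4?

n(NaOH) per titration = 0.04176 × 0.1693 = 7.070 × 10^-3 mol
From the 1:2 ratio, n(H2C2O4) in each aliquot = 1/2 × 7.070 × 10^-3 = 3.535 × 10^-3 mol
n(H2C2O4) in the whole flask = 3.535 × 10^-3 × 250.0/50.00 = 0.01767 mol
mass of H2C2O4 = 0.01767 × 90.03 = 1.591 g
% H2C2O4 = 1.591 / 2.396 × 100 = 66.41 %

66.41 %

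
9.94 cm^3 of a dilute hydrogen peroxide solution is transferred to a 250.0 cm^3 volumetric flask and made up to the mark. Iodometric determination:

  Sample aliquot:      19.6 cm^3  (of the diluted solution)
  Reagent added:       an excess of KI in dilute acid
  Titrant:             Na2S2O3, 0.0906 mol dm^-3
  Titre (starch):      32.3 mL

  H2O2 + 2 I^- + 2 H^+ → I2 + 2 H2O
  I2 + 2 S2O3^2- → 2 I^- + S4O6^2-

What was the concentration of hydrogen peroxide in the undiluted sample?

1.88 mol/L

n(S2O3^2-) = 0.0323 × 0.0906 = 2.93 × 10^-3 mol
n(I2) = n(S2O3^2-)/2 = 1.46 × 10^-3 mol
n(H2O2) in the aliquot = 1.46 × 10^-3 mol (1:1 ratio)
[H2O2]_dilute = 1.46 × 10^-3 / 0.0196 = 0.0747 mol/L
[H2O2]_original = 0.0747 × 250.0/9.94 = 1.88 mol/L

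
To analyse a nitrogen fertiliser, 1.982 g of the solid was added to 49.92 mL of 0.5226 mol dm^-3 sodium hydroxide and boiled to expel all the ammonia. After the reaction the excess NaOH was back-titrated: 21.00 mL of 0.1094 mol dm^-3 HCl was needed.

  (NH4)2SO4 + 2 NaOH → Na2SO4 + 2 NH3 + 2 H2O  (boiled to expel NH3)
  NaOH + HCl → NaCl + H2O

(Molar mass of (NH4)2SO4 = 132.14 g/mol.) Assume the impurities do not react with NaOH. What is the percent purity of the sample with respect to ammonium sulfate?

n(NaOH) added = 0.04992 × 0.5226 = 0.02609 mol
n(HCl) used in back-titration = 0.02100 × 0.1094 = 2.297 × 10^-3 mol
n(NaOH) left over = 2.297 × 10^-3 mol (1:1 ratio)
n(NaOH) consumed by analyte = 0.02609 − 2.297 × 10^-3 = 0.02379 mol
From the 1:2 ratio, n((NH4)2SO4) = 1/2 × 0.02379 = 0.01190 mol
mass of (NH4)2SO4 = 0.01190 × 132.14 = 1.572 g
% (NH4)2SO4 = 1.572 / 1.982 × 100 = 79.31 %

79.31 %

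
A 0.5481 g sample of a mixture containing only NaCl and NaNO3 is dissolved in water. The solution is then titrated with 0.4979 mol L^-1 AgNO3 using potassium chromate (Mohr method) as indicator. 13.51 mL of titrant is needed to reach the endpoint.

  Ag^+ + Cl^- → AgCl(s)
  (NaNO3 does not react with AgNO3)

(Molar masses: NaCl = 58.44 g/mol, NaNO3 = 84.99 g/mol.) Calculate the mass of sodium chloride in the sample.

n(AgNO3) = 0.01351 × 0.4979 = 6.727 × 10^-3 mol
Let x = n(NaCl), y = n(NaNO3).
Titrant: 1x = 6.727 × 10^-3;  mass: 58.44x + 84.99y = 0.5481
Solving, x = 6.727 × 10^-3 mol, y = 1.824 × 10^-3 mol
mass of NaCl = 6.727 × 10^-3 × 58.44 = 0.3931 g

0.3931 g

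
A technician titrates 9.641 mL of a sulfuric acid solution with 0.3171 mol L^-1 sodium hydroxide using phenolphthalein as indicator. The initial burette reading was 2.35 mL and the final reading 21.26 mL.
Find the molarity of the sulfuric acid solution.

0.3110 mol/L

H2SO4 + 2 NaOH → Na2SO4 + 2 H2O
n(NaOH) = 0.01891 L × 0.3171 mol/L = 5.996 × 10^-3 mol
From the 1:2 mole ratio, n(H2SO4) = 1/2 × 5.996 × 10^-3 = 2.998 × 10^-3 mol
[H2SO4] = 2.998 × 10^-3 mol / 0.009641 L = 0.3110 mol/L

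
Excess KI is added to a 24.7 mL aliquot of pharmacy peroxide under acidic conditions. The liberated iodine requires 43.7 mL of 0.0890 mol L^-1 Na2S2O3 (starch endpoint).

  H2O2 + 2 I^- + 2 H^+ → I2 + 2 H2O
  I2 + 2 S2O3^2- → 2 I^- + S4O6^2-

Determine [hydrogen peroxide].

n(S2O3^2-) = 0.0437 × 0.0890 = 3.89 × 10^-3 mol
n(I2) = n(S2O3^2-)/2 = 1.94 × 10^-3 mol
n(H2O2) in the aliquot = 1.94 × 10^-3 mol (1:1 ratio)
[H2O2] = 1.94 × 10^-3 / 0.0247 = 0.0787 mol/L

0.0787 mol/L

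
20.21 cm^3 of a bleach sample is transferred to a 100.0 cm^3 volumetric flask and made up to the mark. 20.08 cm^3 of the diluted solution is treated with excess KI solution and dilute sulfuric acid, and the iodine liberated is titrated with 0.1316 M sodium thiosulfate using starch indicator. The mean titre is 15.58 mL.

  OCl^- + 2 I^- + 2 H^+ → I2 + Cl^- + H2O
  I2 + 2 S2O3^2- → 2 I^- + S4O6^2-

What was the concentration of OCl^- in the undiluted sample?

n(S2O3^2-) = 0.01558 × 0.1316 = 2.050 × 10^-3 mol
n(I2) = n(S2O3^2-)/2 = 1.025 × 10^-3 mol
n(OCl^-) in the aliquot = 1.025 × 10^-3 mol (1:1 ratio)
[OCl^-]_dilute = 1.025 × 10^-3 / 0.02008 = 0.05105 mol/L
[OCl^-]_original = 0.05105 × 100.0/20.21 = 0.2526 mol/L

0.2526 M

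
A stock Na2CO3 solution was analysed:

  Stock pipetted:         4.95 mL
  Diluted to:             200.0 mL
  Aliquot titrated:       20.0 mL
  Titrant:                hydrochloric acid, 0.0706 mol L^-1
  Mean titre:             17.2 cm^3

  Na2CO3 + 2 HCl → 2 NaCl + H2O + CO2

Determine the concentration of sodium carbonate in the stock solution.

1.23 mol/L

n(HCl) = 0.0172 × 0.0706 = 1.21 × 10^-3 mol
From the 1:2 ratio, n(Na2CO3) in the aliquot = 1/2 × 1.21 × 10^-3 = 6.07 × 10^-4 mol
[Na2CO3]_dilute = 6.07 × 10^-4 / 0.0200 = 0.0304 mol/L
Dilution factor = 200.0 / 4.95 = 40.40
[Na2CO3]_stock = 0.0304 × 40.40 = 1.23 mol/L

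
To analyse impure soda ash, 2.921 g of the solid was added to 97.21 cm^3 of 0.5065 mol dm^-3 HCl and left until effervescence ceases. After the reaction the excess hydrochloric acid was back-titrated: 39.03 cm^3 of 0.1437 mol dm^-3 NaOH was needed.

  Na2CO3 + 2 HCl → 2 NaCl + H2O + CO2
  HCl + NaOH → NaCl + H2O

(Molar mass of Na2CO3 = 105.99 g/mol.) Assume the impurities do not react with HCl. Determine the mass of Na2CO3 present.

2.312 g

n(HCl) added = 0.09721 × 0.5065 = 0.04924 mol
n(NaOH) used in back-titration = 0.03903 × 0.1437 = 5.609 × 10^-3 mol
n(HCl) left over = 5.609 × 10^-3 mol (1:1 ratio)
n(HCl) consumed by analyte = 0.04924 − 5.609 × 10^-3 = 0.04363 mol
From the 1:2 ratio, n(Na2CO3) = 1/2 × 0.04363 = 0.02181 mol
mass of Na2CO3 = 0.02181 × 105.99 = 2.312 g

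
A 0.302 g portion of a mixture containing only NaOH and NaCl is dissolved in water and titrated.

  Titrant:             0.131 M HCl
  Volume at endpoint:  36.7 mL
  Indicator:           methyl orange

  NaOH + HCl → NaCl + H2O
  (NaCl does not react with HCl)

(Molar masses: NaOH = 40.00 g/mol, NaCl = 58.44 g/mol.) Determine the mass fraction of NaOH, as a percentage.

63.7 %

n(HCl) = 0.0367 × 0.131 = 4.81 × 10^-3 mol
Let x = n(NaOH), y = n(NaCl).
Titrant: 1x = 4.81 × 10^-3;  mass: 40.00x + 58.44y = 0.302
Solving, x = 4.81 × 10^-3 mol, y = 1.88 × 10^-3 mol
mass of NaOH = 4.81 × 10^-3 × 40.00 = 0.192 g
% NaOH = 0.192 / 0.302 × 100 = 63.7 %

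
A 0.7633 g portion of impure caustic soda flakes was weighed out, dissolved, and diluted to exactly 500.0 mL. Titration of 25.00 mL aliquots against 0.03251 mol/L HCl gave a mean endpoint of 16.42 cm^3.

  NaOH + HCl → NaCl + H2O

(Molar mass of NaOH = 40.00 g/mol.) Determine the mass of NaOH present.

n(HCl) per titration = 0.01642 × 0.03251 = 5.338 × 10^-4 mol
n(NaOH) in each aliquot = 5.338 × 10^-4 mol (1:1 ratio)
n(NaOH) in the whole flask = 5.338 × 10^-4 × 500.0/25.00 = 0.01068 mol
mass of NaOH = 0.01068 × 40.00 = 0.4271 g

0.4271 g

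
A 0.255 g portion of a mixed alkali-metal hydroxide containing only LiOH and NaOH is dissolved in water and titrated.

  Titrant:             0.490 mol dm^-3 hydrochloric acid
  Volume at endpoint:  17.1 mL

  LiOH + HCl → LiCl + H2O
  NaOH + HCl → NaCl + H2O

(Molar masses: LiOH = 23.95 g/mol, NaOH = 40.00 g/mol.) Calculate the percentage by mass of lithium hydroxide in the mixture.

46.9 %

n(HCl) = 0.0171 × 0.490 = 8.38 × 10^-3 mol
Let x = n(LiOH), y = n(NaOH).
Titrant: 1x + 1y = 8.38 × 10^-3;  mass: 23.95x + 40.00y = 0.255
Solving, x = 4.99 × 10^-3 mol, y = 3.38 × 10^-3 mol
mass of LiOH = 4.99 × 10^-3 × 23.95 = 0.120 g
% LiOH = 0.120 / 0.255 × 100 = 46.9 %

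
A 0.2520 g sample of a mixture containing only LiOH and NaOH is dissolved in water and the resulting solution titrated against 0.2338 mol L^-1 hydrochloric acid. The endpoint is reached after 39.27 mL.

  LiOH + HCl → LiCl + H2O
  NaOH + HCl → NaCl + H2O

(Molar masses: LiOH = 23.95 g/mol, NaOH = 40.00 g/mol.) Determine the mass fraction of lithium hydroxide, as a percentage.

n(HCl) = 0.03927 × 0.2338 = 9.181 × 10^-3 mol
Let x = n(LiOH), y = n(NaOH).
Titrant: 1x + 1y = 9.181 × 10^-3;  mass: 23.95x + 40.00y = 0.2520
Solving, x = 7.181 × 10^-3 mol, y = 2.000 × 10^-3 mol
mass of LiOH = 7.181 × 10^-3 × 23.95 = 0.1720 g
% LiOH = 0.1720 / 0.2520 × 100 = 68.25 %

68.25 %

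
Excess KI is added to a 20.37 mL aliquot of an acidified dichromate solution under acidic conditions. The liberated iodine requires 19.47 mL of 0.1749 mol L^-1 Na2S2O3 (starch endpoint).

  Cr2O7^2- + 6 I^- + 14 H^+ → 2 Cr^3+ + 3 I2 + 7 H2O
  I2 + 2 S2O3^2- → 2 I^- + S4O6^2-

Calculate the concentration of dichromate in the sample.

0.02786 mol/L

n(S2O3^2-) = 0.01947 × 0.1749 = 3.405 × 10^-3 mol
n(I2) = n(S2O3^2-)/2 = 1.703 × 10^-3 mol
From the 1:3 ratio, n(Cr2O7^2-) in the aliquot = 1/3 × 1.703 × 10^-3 = 5.676 × 10^-4 mol
[Cr2O7^2-] = 5.676 × 10^-4 / 0.02037 = 0.02786 mol/L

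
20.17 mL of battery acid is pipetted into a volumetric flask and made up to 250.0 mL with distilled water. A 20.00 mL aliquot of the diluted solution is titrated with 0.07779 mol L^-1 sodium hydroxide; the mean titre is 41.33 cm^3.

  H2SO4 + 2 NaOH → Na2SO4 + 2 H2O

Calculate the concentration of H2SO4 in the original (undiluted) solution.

n(NaOH) = 0.04133 × 0.07779 = 3.215 × 10^-3 mol
From the 1:2 ratio, n(H2SO4) in the aliquot = 1/2 × 3.215 × 10^-3 = 1.608 × 10^-3 mol
[H2SO4]_dilute = 1.608 × 10^-3 / 0.02000 = 0.08038 mol/L
Dilution factor = 250.0 / 20.17 = 12.39
[H2SO4]_stock = 0.08038 × 12.39 = 0.9962 mol/L

0.9962 mol/L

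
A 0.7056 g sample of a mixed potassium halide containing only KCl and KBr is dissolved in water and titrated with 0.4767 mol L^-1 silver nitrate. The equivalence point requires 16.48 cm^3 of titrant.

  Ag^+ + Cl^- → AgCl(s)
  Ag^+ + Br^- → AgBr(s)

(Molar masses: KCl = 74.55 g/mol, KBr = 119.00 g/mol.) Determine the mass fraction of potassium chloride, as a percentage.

n(AgNO3) = 0.01648 × 0.4767 = 7.856 × 10^-3 mol
Let x = n(KCl), y = n(KBr).
Titrant: 1x + 1y = 7.856 × 10^-3;  mass: 74.55x + 119.00y = 0.7056
Solving, x = 5.158 × 10^-3 mol, y = 2.698 × 10^-3 mol
mass of KCl = 5.158 × 10^-3 × 74.55 = 0.3845 g
% KCl = 0.3845 / 0.7056 × 100 = 54.50 %

54.50 %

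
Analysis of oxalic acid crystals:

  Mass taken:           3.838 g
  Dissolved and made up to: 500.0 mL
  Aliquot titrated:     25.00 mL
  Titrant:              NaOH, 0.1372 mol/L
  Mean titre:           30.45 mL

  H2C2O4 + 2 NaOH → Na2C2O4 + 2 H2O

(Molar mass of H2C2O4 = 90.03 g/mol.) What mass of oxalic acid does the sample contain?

n(NaOH) per titration = 0.03045 × 0.1372 = 4.178 × 10^-3 mol
From the 1:2 ratio, n(H2C2O4) in each aliquot = 1/2 × 4.178 × 10^-3 = 2.089 × 10^-3 mol
n(H2C2O4) in the whole flask = 2.089 × 10^-3 × 500.0/25.00 = 0.04178 mol
mass of H2C2O4 = 0.04178 × 90.03 = 3.761 g

3.761 g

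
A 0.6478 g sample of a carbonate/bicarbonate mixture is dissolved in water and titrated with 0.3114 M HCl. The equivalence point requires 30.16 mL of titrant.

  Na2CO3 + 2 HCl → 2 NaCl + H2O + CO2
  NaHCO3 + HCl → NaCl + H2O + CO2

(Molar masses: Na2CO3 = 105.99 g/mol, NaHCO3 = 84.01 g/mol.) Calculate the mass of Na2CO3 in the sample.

0.2413 g

n(HCl) = 0.03016 × 0.3114 = 9.392 × 10^-3 mol
Let x = n(Na2CO3), y = n(NaHCO3).
Titrant: 2x + 1y = 9.392 × 10^-3;  mass: 105.99x + 84.01y = 0.6478
Solving, x = 2.276 × 10^-3 mol, y = 4.839 × 10^-3 mol
mass of Na2CO3 = 2.276 × 10^-3 × 105.99 = 0.2413 g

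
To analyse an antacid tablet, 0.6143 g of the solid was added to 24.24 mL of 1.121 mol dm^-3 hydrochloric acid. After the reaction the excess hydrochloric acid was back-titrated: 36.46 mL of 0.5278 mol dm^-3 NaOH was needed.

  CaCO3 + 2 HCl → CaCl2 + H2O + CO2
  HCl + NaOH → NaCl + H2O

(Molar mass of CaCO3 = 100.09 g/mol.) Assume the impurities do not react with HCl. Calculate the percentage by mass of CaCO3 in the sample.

64.60 %

n(HCl) added = 0.02424 × 1.121 = 0.02717 mol
n(NaOH) used in back-titration = 0.03646 × 0.5278 = 0.01924 mol
n(HCl) left over = 0.01924 mol (1:1 ratio)
n(HCl) consumed by analyte = 0.02717 − 0.01924 = 7.929 × 10^-3 mol
From the 1:2 ratio, n(CaCO3) = 1/2 × 7.929 × 10^-3 = 3.965 × 10^-3 mol
mass of CaCO3 = 3.965 × 10^-3 × 100.09 = 0.3968 g
% CaCO3 = 0.3968 / 0.6143 × 100 = 64.60 %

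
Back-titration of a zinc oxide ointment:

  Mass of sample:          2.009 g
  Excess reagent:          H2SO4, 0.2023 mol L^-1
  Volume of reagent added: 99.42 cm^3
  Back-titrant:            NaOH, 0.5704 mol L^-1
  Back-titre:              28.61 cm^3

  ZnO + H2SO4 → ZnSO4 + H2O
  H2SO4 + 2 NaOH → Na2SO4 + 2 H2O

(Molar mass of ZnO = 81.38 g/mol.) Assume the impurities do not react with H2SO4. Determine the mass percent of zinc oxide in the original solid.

n(H2SO4) added = 0.09942 × 0.2023 = 0.02011 mol
n(NaOH) used in back-titration = 0.02861 × 0.5704 = 0.01632 mol
From the 1:2 ratio, n(H2SO4) left over = 1/2 × 0.01632 = 8.160 × 10^-3 mol
n(H2SO4) consumed by analyte = 0.02011 − 8.160 × 10^-3 = 0.01195 mol
n(ZnO) = 0.01195 mol (1:1 ratio)
mass of ZnO = 0.01195 × 81.38 = 0.9727 g
% ZnO = 0.9727 / 2.009 × 100 = 48.42 %

48.42 %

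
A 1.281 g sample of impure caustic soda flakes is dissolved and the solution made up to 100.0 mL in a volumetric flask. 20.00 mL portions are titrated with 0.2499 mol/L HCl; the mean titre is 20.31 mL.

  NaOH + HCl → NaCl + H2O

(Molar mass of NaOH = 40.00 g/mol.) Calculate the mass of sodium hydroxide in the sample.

n(HCl) per titration = 0.02031 × 0.2499 = 5.075 × 10^-3 mol
n(NaOH) in each aliquot = 5.075 × 10^-3 mol (1:1 ratio)
n(NaOH) in the whole flask = 5.075 × 10^-3 × 100.0/20.00 = 0.02538 mol
mass of NaOH = 0.02538 × 40.00 = 1.015 g

1.015 g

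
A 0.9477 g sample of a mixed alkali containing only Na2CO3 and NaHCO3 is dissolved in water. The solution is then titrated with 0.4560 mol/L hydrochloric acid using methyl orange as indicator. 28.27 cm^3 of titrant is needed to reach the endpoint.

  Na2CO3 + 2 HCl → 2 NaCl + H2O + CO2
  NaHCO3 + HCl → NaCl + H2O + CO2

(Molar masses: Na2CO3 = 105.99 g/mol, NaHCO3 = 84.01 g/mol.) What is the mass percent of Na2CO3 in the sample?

n(HCl) = 0.02827 × 0.4560 = 0.01289 mol
Let x = n(Na2CO3), y = n(NaHCO3).
Titrant: 2x + 1y = 0.01289;  mass: 105.99x + 84.01y = 0.9477
Solving, x = 2.181 × 10^-3 mol, y = 8.529 × 10^-3 mol
mass of Na2CO3 = 2.181 × 10^-3 × 105.99 = 0.2312 g
% Na2CO3 = 0.2312 / 0.9477 × 100 = 24.39 %

24.39 %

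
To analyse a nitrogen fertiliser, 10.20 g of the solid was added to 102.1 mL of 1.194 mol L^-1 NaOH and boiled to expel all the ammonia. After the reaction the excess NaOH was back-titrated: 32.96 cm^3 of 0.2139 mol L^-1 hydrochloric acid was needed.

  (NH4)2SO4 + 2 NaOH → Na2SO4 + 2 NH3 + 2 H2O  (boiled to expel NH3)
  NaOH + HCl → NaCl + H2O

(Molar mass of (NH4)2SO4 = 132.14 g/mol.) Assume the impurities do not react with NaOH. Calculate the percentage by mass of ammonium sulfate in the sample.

74.40 %

n(NaOH) added = 0.1021 × 1.194 = 0.1219 mol
n(HCl) used in back-titration = 0.03296 × 0.2139 = 7.050 × 10^-3 mol
n(NaOH) left over = 7.050 × 10^-3 mol (1:1 ratio)
n(NaOH) consumed by analyte = 0.1219 − 7.050 × 10^-3 = 0.1149 mol
From the 1:2 ratio, n((NH4)2SO4) = 1/2 × 0.1149 = 0.05743 mol
mass of (NH4)2SO4 = 0.05743 × 132.14 = 7.589 g
% (NH4)2SO4 = 7.589 / 10.20 × 100 = 74.40 %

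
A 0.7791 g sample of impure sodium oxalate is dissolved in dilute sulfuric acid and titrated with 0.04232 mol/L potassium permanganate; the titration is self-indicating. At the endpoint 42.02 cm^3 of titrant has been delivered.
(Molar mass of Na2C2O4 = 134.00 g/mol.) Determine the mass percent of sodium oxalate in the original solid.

76.46 %

2 MnO4^- + 5 C2O4^2- + 16 H^+ → 2 Mn^2+ + 10 CO2 + 8 H2O
n(KMnO4) = 0.04202 L × 0.04232 mol/L = 1.778 × 10^-3 mol
From the 5:2 ratio, n(Na2C2O4) = 5/2 × 1.778 × 10^-3 = 4.446 × 10^-3 mol
mass of Na2C2O4 = 4.446 × 10^-3 × 134.00 g/mol = 0.5957 g
% Na2C2O4 = 0.5957 / 0.7791 × 100 = 76.46 %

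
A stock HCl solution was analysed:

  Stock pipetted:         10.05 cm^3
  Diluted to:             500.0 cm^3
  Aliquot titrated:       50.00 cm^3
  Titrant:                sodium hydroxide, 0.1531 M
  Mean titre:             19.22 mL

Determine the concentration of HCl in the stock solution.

HCl + NaOH → NaCl + H2O
n(NaOH) = 0.01922 × 0.1531 = 2.943 × 10^-3 mol
n(HCl) in the aliquot = 2.943 × 10^-3 mol (1:1 ratio)
[HCl]_dilute = 2.943 × 10^-3 / 0.05000 = 0.05885 mol/L
Dilution factor = 500.0 / 10.05 = 49.75
[HCl]_stock = 0.05885 × 49.75 = 2.928 mol/L

2.928 M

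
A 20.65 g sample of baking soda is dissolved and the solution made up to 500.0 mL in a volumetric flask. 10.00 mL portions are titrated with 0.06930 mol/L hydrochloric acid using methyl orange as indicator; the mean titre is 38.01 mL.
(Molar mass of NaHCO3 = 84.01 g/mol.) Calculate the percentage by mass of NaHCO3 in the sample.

NaHCO3 + HCl → NaCl + H2O + CO2
n(HCl) per titration = 0.03801 × 0.06930 = 2.634 × 10^-3 mol
n(NaHCO3) in each aliquot = 2.634 × 10^-3 mol (1:1 ratio)
n(NaHCO3) in the whole flask = 2.634 × 10^-3 × 500.0/10.00 = 0.1317 mol
mass of NaHCO3 = 0.1317 × 84.01 = 11.06 g
% NaHCO3 = 11.06 / 20.65 × 100 = 53.58 %

53.58 %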